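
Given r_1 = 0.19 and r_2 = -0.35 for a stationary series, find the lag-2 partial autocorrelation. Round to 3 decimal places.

φ_{22} = (r_2 − r_1²) / (1 − r_1²)
r_1² = (0.19)² = 0.0361
Numerator = -0.35 − 0.0361 = -0.3861; denominator = 1 − 0.0361 = 0.9639
φ_{22} = -0.3861 / 0.9639 = -0.401

-0.401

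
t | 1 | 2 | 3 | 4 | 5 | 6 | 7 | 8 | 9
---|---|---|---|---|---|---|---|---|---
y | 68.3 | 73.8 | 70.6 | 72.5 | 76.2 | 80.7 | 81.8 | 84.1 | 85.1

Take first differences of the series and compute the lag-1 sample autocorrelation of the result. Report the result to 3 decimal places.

-0.324

First differences Δy: 5.5, -3.2, 1.9, 3.7, 4.5, 1.1, 2.3, 1.0
Mean of differences = 2.1000
Numerator Σ(Δy_t−Δȳ)(Δy_{t+1}−Δȳ) = -16.2600
Denominator Σ(Δy_t−Δȳ)² = 50.2600
r_1(Δy) = -16.2600 / 50.2600 = -0.324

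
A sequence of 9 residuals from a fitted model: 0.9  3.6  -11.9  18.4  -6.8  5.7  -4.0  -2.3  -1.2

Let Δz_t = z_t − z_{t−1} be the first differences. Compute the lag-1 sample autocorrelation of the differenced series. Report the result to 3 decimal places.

-0.841

First differences Δz: 2.7, -15.5, 30.3, -25.2, 12.5, -9.7, 1.7, 1.1
Mean of differences = -0.2625
Numerator Σ(Δz_t−Δz̄)(Δz_{t+1}−Δz̄) = -1727.5477
Denominator Σ(Δz_t−Δz̄)² = 2054.5588
r_1(Δz) = -1727.5477 / 2054.5588 = -0.841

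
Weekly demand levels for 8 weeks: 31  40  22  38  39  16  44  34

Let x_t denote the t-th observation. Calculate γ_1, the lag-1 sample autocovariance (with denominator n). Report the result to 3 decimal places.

-49.250

Mean x̄ = (31 + 40 + 22 + 38 + 39 + 16 + 44 + 34)/8 = 33.0000
Deviations: -2.0000, 7.0000, -11.0000, 5.0000, 6.0000, -17.0000, 11.0000, 1.0000
Σ_{t=1}^{7}(x_t−x̄)(x_{t+1}−x̄) = -394.0000
γ_1 = -394.0000 / 8 = -49.250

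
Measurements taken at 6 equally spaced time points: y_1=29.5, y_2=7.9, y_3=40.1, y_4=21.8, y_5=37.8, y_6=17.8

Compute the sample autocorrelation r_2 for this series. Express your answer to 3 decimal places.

0.430

Mean ȳ = (29.5 + 7.9 + 40.1 + 21.8 + 37.8 + 17.8)/6 = 25.8167
Deviations from mean: 3.6833, -17.9167, 14.2833, -4.0167, 11.9833, -8.0167
Σ(y_t−ȳ)(y_{t+2}−ȳ) = (52.6103) + (71.9653) + (171.1619) + (32.2003) = 327.9378
Denominator Σ(y_t−ȳ)² = 762.5883
r_2 = 327.9378 / 762.5883 = 0.430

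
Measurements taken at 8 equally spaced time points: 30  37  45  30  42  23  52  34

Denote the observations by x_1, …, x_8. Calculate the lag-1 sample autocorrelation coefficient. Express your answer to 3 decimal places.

-0.671

Mean x̄ = (30 + 37 + 45 + 30 + 42 + 23 + 52 + 34)/8 = 36.6250
Σ(x_t−x̄)(x_{t+1}−x̄) = (-2.4844) + (3.1406) + (-55.4844) + (-35.6094) + (-73.2344) + (-209.4844) + (-40.3594) = -413.5156
Denominator Σ(x_t−x̄)² = 615.8750
r_1 = -413.5156 / 615.8750 = -0.671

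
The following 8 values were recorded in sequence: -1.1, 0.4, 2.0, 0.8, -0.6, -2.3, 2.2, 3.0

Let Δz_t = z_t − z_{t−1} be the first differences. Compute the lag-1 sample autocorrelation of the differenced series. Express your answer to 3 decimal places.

-0.031

First differences Δz: 1.5, 1.6, -1.2, -1.4, -1.7, 4.5, 0.8
Mean of differences = 0.5857
Numerator Σ(Δz_t−Δz̄)(Δz_{t+1}−Δz̄) = -0.9073
Denominator Σ(Δz_t−Δz̄)² = 29.5886
r_1(Δz) = -0.9073 / 29.5886 = -0.031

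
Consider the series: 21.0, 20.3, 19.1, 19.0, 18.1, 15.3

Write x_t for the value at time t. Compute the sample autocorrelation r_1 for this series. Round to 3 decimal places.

Mean x̄ = (21.0 + 20.3 + 19.1 + 19.0 + 18.1 + 15.3)/6 = 18.8000
Deviations from mean: 2.2000, 1.5000, 0.3000, 0.2000, -0.7000, -3.5000
Σ(x_t−x̄)(x_{t+1}−x̄) = (3.3000) + (0.4500) + (0.0600) + (-0.1400) + (2.4500) = 6.1200
Denominator Σ(x_t−x̄)² = 19.9600
r_1 = 6.1200 / 19.9600 = 0.307

0.307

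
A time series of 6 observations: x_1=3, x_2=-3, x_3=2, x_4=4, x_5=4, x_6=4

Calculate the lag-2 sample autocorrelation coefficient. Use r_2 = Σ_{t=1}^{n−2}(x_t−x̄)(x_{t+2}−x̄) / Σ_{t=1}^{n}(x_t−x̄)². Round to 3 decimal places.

-0.185

Mean x̄ = (3 − 3 + 2 + 4 + 4 + 4)/6 = 2.3333
Deviations from mean: 0.6667, -5.3333, -0.3333, 1.6667, 1.6667, 1.6667
Numerator Σ_{t=1}^{4}(x_t−x̄)(x_{t+2}−x̄) = -6.8889
Denominator Σ(x_t−x̄)² = 37.3333
r_2 = -6.8889 / 37.3333 = -0.185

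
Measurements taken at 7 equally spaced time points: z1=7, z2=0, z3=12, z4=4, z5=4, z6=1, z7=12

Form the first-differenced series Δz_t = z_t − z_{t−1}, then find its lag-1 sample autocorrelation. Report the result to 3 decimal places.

-0.560

First differences Δz: -7, 12, -8, 0, -3, 11
Mean of differences = 0.8333
Numerator Σ(Δz_t−Δz̄)(Δz_{t+1}−Δz̄) = -214.5278
Denominator Σ(Δz_t−Δz̄)² = 382.8333
r_1(Δz) = -214.5278 / 382.8333 = -0.560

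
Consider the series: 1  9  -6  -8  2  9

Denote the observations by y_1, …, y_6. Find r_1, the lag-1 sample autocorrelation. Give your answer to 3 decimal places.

Mean ȳ = (1 + 9 − 6 − 8 + 2 + 9)/6 = 1.1667
Deviations from mean: -0.1667, 7.8333, -7.1667, -9.1667, 0.8333, 7.8333
Σ(y_t−ȳ)(y_{t+1}−ȳ) = (-1.3056) + (-56.1389) + (65.6944) + (-7.6389) + (6.5278) = 7.1389
Denominator Σ(y_t−ȳ)² = 258.8333
r_1 = 7.1389 / 258.8333 = 0.028

0.028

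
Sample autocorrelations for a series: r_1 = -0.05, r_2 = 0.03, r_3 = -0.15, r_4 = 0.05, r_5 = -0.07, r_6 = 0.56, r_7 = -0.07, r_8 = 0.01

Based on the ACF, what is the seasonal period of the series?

6

The largest autocorrelation is r_6 = 0.56; the remaining lags stay at or below 0.05.
The dominant spike at lag 6 indicates a seasonal period of 6.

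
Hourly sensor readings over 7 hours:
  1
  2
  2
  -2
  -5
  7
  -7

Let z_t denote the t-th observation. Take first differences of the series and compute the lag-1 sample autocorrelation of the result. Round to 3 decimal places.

First differences Δz: 1, 0, -4, -3, 12, -14
Mean of differences = -1.3333
Numerator Σ(Δz_t−Δz̄)(Δz_{t+1}−Δz̄) = -187.1111
Denominator Σ(Δz_t−Δz̄)² = 355.3333
r_1(Δz) = -187.1111 / 355.3333 = -0.527

-0.527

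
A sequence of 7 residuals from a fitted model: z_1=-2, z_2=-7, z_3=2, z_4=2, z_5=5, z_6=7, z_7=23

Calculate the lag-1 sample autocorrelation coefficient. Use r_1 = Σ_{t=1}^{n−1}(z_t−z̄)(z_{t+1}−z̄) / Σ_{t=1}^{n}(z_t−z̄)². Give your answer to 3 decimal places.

Mean z̄ = (-2 − 7 + 2 + 2 + 5 + 7 + 23)/7 = 4.2857
Deviations from mean: -6.2857, -11.2857, -2.2857, -2.2857, 0.7143, 2.7143, 18.7143
Numerator Σ_{t=1}^{6}(z_t−z̄)(z_{t+1}−z̄) = 153.0612
Denominator Σ(z_t−z̄)² = 535.4286
r_1 = 153.0612 / 535.4286 = 0.286

0.286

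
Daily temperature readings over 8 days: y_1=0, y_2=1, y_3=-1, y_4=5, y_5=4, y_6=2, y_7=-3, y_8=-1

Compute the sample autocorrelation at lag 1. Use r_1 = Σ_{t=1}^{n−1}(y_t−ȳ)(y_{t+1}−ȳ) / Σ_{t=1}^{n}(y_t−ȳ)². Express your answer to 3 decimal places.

Mean ȳ = (0 + 1 − 1 + 5 + 4 + 2 − 3 − 1)/8 = 0.8750
Deviations from mean: -0.8750, 0.1250, -1.8750, 4.1250, 3.1250, 1.1250, -3.8750, -1.8750
Σ(y_t−ȳ)(y_{t+1}−ȳ) = (-0.1094) + (-0.2344) + (-7.7344) + (12.8906) + (3.5156) + (-4.3594) + (7.2656) = 11.2344
Denominator Σ(y_t−ȳ)² = 50.8750
r_1 = 11.2344 / 50.8750 = 0.221

0.221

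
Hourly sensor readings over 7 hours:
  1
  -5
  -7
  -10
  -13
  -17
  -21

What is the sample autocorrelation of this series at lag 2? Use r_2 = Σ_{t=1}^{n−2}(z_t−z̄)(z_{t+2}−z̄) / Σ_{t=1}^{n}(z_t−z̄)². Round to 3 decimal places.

Mean z̄ = (1 − 5 − 7 − 10 − 13 − 17 − 21)/7 = -10.2857
Deviations from mean: 11.2857, 5.2857, 3.2857, 0.2857, -2.7143, -6.7143, -10.7143
Σ(z_t−z̄)(z_{t+2}−z̄) = (37.0816) + (1.5102) + (-8.9184) + (-1.9184) + (29.0816) = 56.8367
Denominator Σ(z_t−z̄)² = 333.4286
r_2 = 56.8367 / 333.4286 = 0.170

0.170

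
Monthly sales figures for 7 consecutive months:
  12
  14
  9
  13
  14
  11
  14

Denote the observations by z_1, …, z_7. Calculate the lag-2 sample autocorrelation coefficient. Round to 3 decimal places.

-0.063

Mean z̄ = (12 + 14 + 9 + 13 + 14 + 11 + 14)/7 = 12.4286
Σ(z_t−z̄)(z_{t+2}−z̄) = (1.4694) + (0.8980) + (-5.3878) + (-0.8163) + (2.4694) = -1.3673
Denominator Σ(z_t−z̄)² = 21.7143
r_2 = -1.3673 / 21.7143 = -0.063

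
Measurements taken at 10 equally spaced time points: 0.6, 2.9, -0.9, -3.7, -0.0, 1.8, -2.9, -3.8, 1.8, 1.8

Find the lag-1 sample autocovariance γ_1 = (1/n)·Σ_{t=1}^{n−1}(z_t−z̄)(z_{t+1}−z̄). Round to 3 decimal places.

Mean z̄ = (0.6 + 2.9 − 0.9 − 3.7 − 0.0 + 1.8 − 2.9 − 3.8 + 1.8 + 1.8)/10 = -0.2400
Σ_{t=1}^{9}(z_t−z̄)(z_{t+1}−z̄) = 3.4504
γ_1 = 3.4504 / 10 = 0.345

0.345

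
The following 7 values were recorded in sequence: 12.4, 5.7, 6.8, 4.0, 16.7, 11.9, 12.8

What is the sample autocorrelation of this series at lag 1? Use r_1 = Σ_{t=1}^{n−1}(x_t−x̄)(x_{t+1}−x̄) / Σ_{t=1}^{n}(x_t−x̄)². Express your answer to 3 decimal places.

0.006

Mean x̄ = (12.4 + 5.7 + 6.8 + 4.0 + 16.7 + 11.9 + 12.8)/7 = 10.0429
Numerator Σ_{t=1}^{6}(x_t−x̄)(x_{t+1}−x̄) = 0.6982
Denominator Σ(x_t−x̄)² = 126.8171
r_1 = 0.6982 / 126.8171 = 0.006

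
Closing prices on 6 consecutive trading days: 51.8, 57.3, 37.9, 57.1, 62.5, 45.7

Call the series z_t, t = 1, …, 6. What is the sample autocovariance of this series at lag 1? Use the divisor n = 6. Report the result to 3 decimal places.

Mean z̄ = (51.8 + 57.3 + 37.9 + 57.1 + 62.5 + 45.7)/6 = 52.0500
Σ_{t=1}^{5}(z_t−z̄)(z_{t+1}−z̄) = -160.6425
γ_1 = -160.6425 / 6 = -26.774

-26.774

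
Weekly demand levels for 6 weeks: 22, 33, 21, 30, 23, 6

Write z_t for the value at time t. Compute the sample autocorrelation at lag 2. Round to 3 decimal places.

-0.102

Mean z̄ = (22 + 33 + 21 + 30 + 23 + 6)/6 = 22.5000
Deviations from mean: -0.5000, 10.5000, -1.5000, 7.5000, 0.5000, -16.5000
Σ(z_t−z̄)(z_{t+2}−z̄) = (0.7500) + (78.7500) + (-0.7500) + (-123.7500) = -45.0000
Denominator Σ(z_t−z̄)² = 441.5000
r_2 = -45.0000 / 441.5000 = -0.102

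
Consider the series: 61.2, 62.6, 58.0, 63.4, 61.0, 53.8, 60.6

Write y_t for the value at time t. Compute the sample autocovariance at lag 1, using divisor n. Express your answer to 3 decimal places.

-2.186

Mean ȳ = (61.2 + 62.6 + 58.0 + 63.4 + 61.0 + 53.8 + 60.6)/7 = 60.0857
Deviations: 1.1143, 2.5143, -2.0857, 3.3143, 0.9143, -6.2857, 0.5143
Σ_{t=1}^{6}(y_t−ȳ)(y_{t+1}−ȳ) = -15.3045
γ_1 = -15.3045 / 7 = -2.186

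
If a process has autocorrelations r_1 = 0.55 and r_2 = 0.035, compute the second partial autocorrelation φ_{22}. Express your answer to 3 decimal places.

φ_{22} = (r_2 − r_1²) / (1 − r_1²)
r_1² = (0.55)² = 0.3025
Numerator = 0.035 − 0.3025 = -0.2675; denominator = 1 − 0.3025 = 0.6975
φ_{22} = -0.2675 / 0.6975 = -0.384

-0.384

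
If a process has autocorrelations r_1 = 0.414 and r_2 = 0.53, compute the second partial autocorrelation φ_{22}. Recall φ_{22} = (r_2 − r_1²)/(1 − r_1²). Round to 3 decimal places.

φ_{22} = (r_2 − r_1²) / (1 − r_1²)
r_1² = (0.414)² = 0.171396
Numerator = 0.53 − 0.1714 = 0.3586; denominator = 1 − 0.1714 = 0.8286
φ_{22} = 0.3586 / 0.8286 = 0.433

0.433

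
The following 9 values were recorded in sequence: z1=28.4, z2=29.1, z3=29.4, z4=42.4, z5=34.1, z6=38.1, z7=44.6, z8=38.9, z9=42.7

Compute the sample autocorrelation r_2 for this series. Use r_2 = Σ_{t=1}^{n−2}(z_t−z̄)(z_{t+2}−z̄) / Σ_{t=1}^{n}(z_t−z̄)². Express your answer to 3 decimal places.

0.233

Mean z̄ = (28.4 + 29.1 + 29.4 + 42.4 + 34.1 + 38.1 + 44.6 + 38.9 + 42.7)/9 = 36.4111
Σ(z_t−z̄)(z_{t+2}−z̄) = (56.1668) + (-43.7854) + (16.2035) + (10.1146) + (-18.9254) + (4.2035) + (51.4990) = 75.4764
Denominator Σ(z_t−z̄)² = 323.6489
r_2 = 75.4764 / 323.6489 = 0.233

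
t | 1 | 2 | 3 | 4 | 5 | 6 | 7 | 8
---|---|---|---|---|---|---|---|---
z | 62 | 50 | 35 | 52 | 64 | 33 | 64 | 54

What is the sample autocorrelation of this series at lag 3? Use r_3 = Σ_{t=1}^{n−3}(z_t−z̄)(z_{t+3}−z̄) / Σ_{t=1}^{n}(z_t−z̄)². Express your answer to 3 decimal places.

0.312

Mean z̄ = (62 + 50 + 35 + 52 + 64 + 33 + 64 + 54)/8 = 51.7500
Deviations from mean: 10.2500, -1.7500, -16.7500, 0.2500, 12.2500, -18.7500, 12.2500, 2.2500
Σ(z_t−z̄)(z_{t+3}−z̄) = (2.5625) + (-21.4375) + (314.0625) + (3.0625) + (27.5625) = 325.8125
Denominator Σ(z_t−z̄)² = 1045.5000
r_3 = 325.8125 / 1045.5000 = 0.312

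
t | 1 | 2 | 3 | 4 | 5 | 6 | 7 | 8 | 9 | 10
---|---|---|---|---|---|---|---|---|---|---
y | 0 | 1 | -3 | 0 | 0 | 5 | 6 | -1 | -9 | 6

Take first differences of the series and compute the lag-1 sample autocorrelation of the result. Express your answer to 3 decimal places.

-0.196

First differences Δy: 1, -4, 3, 0, 5, 1, -7, -8, 15
Mean of differences = 0.6667
Numerator Σ(Δy_t−Δȳ)(Δy_{t+1}−Δȳ) = -75.7778
Denominator Σ(Δy_t−Δȳ)² = 386.0000
r_1(Δy) = -75.7778 / 386.0000 = -0.196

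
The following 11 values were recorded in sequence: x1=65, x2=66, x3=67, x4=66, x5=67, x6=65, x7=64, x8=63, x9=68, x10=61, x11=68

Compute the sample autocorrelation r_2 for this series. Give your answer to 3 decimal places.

Mean x̄ = (65 + 66 + 67 + 66 + 67 + 65 + 64 + 63 + 68 + 61 + 68)/11 = 65.4545
Numerator Σ_{t=1}^{9}(x_t−x̄)(x_{t+2}−x̄) = 14.3140
Denominator Σ(x_t−x̄)² = 46.7273
r_2 = 14.3140 / 46.7273 = 0.306

0.306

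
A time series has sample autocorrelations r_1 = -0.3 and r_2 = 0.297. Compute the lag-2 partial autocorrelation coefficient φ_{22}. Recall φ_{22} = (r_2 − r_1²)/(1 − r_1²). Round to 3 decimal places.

φ_{22} = (r_2 − r_1²) / (1 − r_1²)
r_1² = (-0.3)² = 0.09
Numerator = 0.297 − 0.0900 = 0.2070; denominator = 1 − 0.0900 = 0.9100
φ_{22} = 0.2070 / 0.9100 = 0.227

0.227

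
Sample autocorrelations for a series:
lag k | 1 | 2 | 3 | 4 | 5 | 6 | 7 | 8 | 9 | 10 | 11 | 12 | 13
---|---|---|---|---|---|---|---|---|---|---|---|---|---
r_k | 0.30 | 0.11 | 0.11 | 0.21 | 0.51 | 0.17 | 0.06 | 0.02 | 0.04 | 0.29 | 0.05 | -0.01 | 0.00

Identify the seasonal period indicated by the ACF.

5

The largest autocorrelation is r_5 = 0.51; the remaining lags stay at or below 0.30. The elevated value at lag 1 (0.30), dropping to 0.11 at lag 2, reflects decaying short-term dependence rather than seasonality.
The dominant spike at lag 5 indicates a seasonal period of 5.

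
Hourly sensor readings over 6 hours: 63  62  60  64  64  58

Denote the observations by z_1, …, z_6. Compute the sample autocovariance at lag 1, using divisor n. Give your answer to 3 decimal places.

Mean z̄ = (63 + 62 + 60 + 64 + 64 + 58)/6 = 61.8333
Σ_{t=1}^{5}(z_t−z̄)(z_{t+1}−z̄) = -7.6944
γ_1 = -7.6944 / 6 = -1.282

-1.282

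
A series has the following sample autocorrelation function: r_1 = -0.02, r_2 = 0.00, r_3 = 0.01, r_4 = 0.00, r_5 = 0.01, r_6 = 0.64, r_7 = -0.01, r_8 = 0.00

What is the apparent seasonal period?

6

The largest autocorrelation is r_6 = 0.64; the remaining lags stay at or below 0.01.
The dominant spike at lag 6 indicates a seasonal period of 6.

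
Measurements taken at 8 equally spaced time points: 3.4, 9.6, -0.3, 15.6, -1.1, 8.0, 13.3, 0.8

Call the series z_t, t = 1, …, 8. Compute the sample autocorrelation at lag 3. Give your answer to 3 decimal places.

0.152

Mean z̄ = (3.4 + 9.6 − 0.3 + 15.6 − 1.1 + 8.0 + 13.3 + 0.8)/8 = 6.1625
Σ(z_t−z̄)(z_{t+3}−z̄) = (-26.0711) + (-24.9648) + (-11.8748) + (67.3602) + (38.9452) = 43.3945
Denominator Σ(z_t−z̄)² = 286.0988
r_3 = 43.3945 / 286.0988 = 0.152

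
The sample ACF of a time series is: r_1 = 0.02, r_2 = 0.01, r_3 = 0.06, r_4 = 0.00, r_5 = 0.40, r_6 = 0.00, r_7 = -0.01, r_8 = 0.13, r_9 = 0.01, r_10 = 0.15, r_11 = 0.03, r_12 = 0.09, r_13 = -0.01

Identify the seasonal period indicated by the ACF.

5

The largest autocorrelation is r_5 = 0.40, with a weaker echo at lag 10 (0.15); the remaining lags stay at or below 0.13.
The dominant spike at lag 5 indicates a seasonal period of 5.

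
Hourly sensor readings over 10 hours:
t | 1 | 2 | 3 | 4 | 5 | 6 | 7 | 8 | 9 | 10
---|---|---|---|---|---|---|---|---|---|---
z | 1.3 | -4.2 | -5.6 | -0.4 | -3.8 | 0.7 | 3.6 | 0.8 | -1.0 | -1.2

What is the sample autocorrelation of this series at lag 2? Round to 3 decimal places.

Mean z̄ = (1.3 − 4.2 − 5.6 − 0.4 − 3.8 + 0.7 + 3.6 + 0.8 − 1.0 − 1.2)/10 = -0.9800
Numerator Σ_{t=1}^{8}(z_t−z̄)(z_{t+2}−z̄) = -8.8068
Denominator Σ(z_t−z̄)² = 72.2160
r_2 = -8.8068 / 72.2160 = -0.122

-0.122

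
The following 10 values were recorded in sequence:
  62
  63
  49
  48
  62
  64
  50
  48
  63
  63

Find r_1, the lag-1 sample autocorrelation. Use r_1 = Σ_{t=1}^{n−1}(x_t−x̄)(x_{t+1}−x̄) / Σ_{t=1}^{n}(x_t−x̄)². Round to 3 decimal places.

Mean x̄ = (62 + 63 + 49 + 48 + 62 + 64 + 50 + 48 + 63 + 63)/10 = 57.2000
Numerator Σ_{t=1}^{9}(x_t−x̄)(x_{t+1}−x̄) = 41.7600
Denominator Σ(x_t−x̄)² = 481.6000
r_1 = 41.7600 / 481.6000 = 0.087

0.087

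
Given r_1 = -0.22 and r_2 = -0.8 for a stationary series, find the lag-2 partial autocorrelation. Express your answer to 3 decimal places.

-0.892

φ_{22} = (r_2 − r_1²) / (1 − r_1²)
r_1² = (-0.22)² = 0.0484
Numerator = -0.8 − 0.0484 = -0.8484; denominator = 1 − 0.0484 = 0.9516
φ_{22} = -0.8484 / 0.9516 = -0.892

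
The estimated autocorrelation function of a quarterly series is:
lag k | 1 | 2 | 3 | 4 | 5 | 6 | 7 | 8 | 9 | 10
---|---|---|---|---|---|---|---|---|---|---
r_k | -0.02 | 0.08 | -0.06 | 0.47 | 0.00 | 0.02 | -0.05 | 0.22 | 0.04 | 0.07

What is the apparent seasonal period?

4

The largest autocorrelation is r_4 = 0.47, with a weaker echo at lag 8 (0.22); the remaining lags stay at or below 0.08.
The dominant spike at lag 4 indicates a seasonal period of 4.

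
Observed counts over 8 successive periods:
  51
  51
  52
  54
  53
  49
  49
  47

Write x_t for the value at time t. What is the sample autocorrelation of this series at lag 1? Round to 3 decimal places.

0.465

Mean x̄ = (51 + 51 + 52 + 54 + 53 + 49 + 49 + 47)/8 = 50.7500
Numerator Σ_{t=1}^{7}(x_t−x̄)(x_{t+1}−x̄) = 17.4375
Denominator Σ(x_t−x̄)² = 37.5000
r_1 = 17.4375 / 37.5000 = 0.465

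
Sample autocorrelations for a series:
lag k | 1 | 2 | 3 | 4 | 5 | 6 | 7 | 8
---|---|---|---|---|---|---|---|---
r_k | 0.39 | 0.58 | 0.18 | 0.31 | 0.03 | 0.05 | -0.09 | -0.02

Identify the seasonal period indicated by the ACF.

2

The largest autocorrelation is r_2 = 0.58; the remaining lags stay at or below 0.39.
The dominant spike at lag 2 indicates a seasonal period of 2.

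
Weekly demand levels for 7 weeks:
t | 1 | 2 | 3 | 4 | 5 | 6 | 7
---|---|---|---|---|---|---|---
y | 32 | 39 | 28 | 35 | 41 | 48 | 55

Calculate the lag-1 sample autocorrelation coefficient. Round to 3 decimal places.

0.383

Mean ȳ = (32 + 39 + 28 + 35 + 41 + 48 + 55)/7 = 39.7143
Σ(y_t−ȳ)(y_{t+1}−ȳ) = (5.5102) + (8.3673) + (55.2245) + (-6.0612) + (10.6531) + (126.6531) = 200.3469
Denominator Σ(y_t−ȳ)² = 523.4286
r_1 = 200.3469 / 523.4286 = 0.383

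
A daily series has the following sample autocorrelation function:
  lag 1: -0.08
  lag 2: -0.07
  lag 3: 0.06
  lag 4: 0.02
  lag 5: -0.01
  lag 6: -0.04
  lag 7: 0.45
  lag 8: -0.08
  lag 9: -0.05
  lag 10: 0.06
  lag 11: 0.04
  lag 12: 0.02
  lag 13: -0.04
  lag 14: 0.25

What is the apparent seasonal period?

7

The largest autocorrelation is r_7 = 0.45, with a weaker echo at lag 14 (0.25); the remaining lags stay at or below 0.06.
The dominant spike at lag 7 indicates a seasonal period of 7.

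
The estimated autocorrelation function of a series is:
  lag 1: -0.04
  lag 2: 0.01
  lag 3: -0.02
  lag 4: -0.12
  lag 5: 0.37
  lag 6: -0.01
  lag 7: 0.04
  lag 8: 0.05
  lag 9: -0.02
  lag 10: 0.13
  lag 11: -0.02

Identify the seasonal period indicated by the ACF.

The largest autocorrelation is r_5 = 0.37; the remaining lags stay at or below 0.13.
The dominant spike at lag 5 indicates a seasonal period of 5.

5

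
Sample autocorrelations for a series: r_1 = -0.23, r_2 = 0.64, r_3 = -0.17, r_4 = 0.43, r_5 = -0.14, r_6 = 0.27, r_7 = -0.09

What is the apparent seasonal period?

2

The largest autocorrelation is r_2 = 0.64, with weaker echoes at lags 4 (0.43) and 6 (0.27); the remaining lags stay at or below -0.09.
The dominant spike at lag 2 indicates a seasonal period of 2.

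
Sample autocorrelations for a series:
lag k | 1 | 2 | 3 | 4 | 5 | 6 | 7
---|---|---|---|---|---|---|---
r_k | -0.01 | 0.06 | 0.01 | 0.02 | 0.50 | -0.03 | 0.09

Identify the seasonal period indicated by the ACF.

The largest autocorrelation is r_5 = 0.50; the remaining lags stay at or below 0.09.
The dominant spike at lag 5 indicates a seasonal period of 5.

5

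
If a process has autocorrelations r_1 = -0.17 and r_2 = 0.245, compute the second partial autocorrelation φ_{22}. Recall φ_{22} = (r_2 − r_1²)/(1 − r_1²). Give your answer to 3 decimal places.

φ_{22} = (r_2 − r_1²) / (1 − r_1²)
r_1² = (-0.17)² = 0.0289
Numerator = 0.245 − 0.0289 = 0.2161; denominator = 1 − 0.0289 = 0.9711
φ_{22} = 0.2161 / 0.9711 = 0.223

0.223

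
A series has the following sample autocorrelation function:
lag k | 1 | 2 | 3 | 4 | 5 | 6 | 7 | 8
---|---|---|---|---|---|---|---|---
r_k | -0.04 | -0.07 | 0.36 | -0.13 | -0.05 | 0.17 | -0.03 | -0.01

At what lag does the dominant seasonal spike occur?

The largest autocorrelation is r_3 = 0.36, with a weaker echo at lag 6 (0.17); the remaining lags stay at or below -0.01.
The dominant spike at lag 3 indicates a seasonal period of 3.

3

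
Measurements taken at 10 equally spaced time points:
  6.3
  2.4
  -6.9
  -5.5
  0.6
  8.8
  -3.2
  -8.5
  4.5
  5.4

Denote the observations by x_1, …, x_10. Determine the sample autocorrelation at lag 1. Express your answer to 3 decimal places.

0.080

Mean x̄ = (6.3 + 2.4 − 6.9 − 5.5 + 0.6 + 8.8 − 3.2 − 8.5 + 4.5 + 5.4)/10 = 0.3900
Numerator Σ_{t=1}^{9}(x_t−x̄)(x_{t+1}−x̄) = 26.4699
Denominator Σ(x_t−x̄)² = 331.4890
r_1 = 26.4699 / 331.4890 = 0.080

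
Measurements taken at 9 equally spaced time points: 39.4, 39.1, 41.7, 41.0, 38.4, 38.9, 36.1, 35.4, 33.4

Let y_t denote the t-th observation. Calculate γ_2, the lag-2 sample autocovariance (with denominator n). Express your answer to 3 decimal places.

Mean ȳ = (39.4 + 39.1 + 41.7 + 41.0 + 38.4 + 38.9 + 36.1 + 35.4 + 33.4)/9 = 38.1556
Σ_{t=1}^{7}(y_t−ȳ)(y_{t+2}−ȳ) = 17.3027
γ_2 = 17.3027 / 9 = 1.923

1.923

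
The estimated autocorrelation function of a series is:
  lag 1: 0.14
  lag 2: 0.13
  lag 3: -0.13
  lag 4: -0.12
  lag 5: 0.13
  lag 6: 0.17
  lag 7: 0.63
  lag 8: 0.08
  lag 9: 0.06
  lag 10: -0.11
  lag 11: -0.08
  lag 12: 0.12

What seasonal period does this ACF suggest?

The largest autocorrelation is r_7 = 0.63; the remaining lags stay at or below 0.17.
The dominant spike at lag 7 indicates a seasonal period of 7.

7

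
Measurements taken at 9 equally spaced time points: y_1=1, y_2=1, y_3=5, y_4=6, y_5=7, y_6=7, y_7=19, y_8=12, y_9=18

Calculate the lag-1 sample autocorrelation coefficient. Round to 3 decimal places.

Mean ȳ = (1 + 1 + 5 + 6 + 7 + 7 + 19 + 12 + 18)/9 = 8.4444
Numerator Σ_{t=1}^{8}(y_t−ȳ)(y_{t+1}−ȳ) = 151.3580
Denominator Σ(y_t−ȳ)² = 348.2222
r_1 = 151.3580 / 348.2222 = 0.435

0.435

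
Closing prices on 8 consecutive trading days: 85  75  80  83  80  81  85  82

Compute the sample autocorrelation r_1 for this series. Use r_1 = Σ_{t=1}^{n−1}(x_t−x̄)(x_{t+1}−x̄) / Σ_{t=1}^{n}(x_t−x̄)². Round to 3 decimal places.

-0.235

Mean x̄ = (85 + 75 + 80 + 83 + 80 + 81 + 85 + 82)/8 = 81.3750
Deviations from mean: 3.6250, -6.3750, -1.3750, 1.6250, -1.3750, -0.3750, 3.6250, 0.6250
Σ(x_t−x̄)(x_{t+1}−x̄) = (-23.1094) + (8.7656) + (-2.2344) + (-2.2344) + (0.5156) + (-1.3594) + (2.2656) = -17.3906
Denominator Σ(x_t−x̄)² = 73.8750
r_1 = -17.3906 / 73.8750 = -0.235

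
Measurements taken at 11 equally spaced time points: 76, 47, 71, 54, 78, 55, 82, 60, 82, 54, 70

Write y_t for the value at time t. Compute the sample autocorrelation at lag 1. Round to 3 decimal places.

Mean ȳ = (76 + 47 + 71 + 54 + 78 + 55 + 82 + 60 + 82 + 54 + 70)/11 = 66.2727
Numerator Σ_{t=1}^{10}(y_t−ȳ)(y_{t+1}−ȳ) = -1226.0744
Denominator Σ(y_t−ȳ)² = 1602.1818
r_1 = -1226.0744 / 1602.1818 = -0.765

-0.765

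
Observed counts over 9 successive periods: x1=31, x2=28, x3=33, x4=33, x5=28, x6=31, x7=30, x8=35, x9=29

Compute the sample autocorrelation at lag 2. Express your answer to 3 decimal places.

-0.150

Mean x̄ = (31 + 28 + 33 + 33 + 28 + 31 + 30 + 35 + 29)/9 = 30.8889
Σ(x_t−x̄)(x_{t+2}−x̄) = (0.2346) + (-6.0988) + (-6.0988) + (0.2346) + (2.5679) + (0.4568) + (1.6790) = -7.0247
Denominator Σ(x_t−x̄)² = 46.8889
r_2 = -7.0247 / 46.8889 = -0.150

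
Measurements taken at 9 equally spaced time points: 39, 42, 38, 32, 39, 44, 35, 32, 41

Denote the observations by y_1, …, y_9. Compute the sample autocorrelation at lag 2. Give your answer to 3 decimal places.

-0.750

Mean ȳ = (39 + 42 + 38 + 32 + 39 + 44 + 35 + 32 + 41)/9 = 38.0000
Σ(y_t−ȳ)(y_{t+2}−ȳ) = (0.0000) + (-24.0000) + (0.0000) + (-36.0000) + (-3.0000) + (-36.0000) + (-9.0000) = -108.0000
Denominator Σ(y_t−ȳ)² = 144.0000
r_2 = -108.0000 / 144.0000 = -0.750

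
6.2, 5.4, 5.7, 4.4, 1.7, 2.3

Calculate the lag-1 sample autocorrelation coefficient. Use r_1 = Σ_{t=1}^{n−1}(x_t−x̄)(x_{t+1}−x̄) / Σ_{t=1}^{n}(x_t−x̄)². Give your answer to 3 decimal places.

0.496

Mean x̄ = (6.2 + 5.4 + 5.7 + 4.4 + 1.7 + 2.3)/6 = 4.2833
Deviations from mean: 1.9167, 1.1167, 1.4167, 0.1167, -2.5833, -1.9833
Numerator Σ_{t=1}^{5}(x_t−x̄)(x_{t+1}−x̄) = 8.7097
Denominator Σ(x_t−x̄)² = 17.5483
r_1 = 8.7097 / 17.5483 = 0.496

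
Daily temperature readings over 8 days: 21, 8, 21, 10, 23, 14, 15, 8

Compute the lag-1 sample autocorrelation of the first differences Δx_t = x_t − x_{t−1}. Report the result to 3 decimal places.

-0.787

First differences Δx: -13, 13, -11, 13, -9, 1, -7
Mean of differences = -1.8571
Numerator Σ(Δx_t−Δx̄)(Δx_{t+1}−Δx̄) = -578.4490
Denominator Σ(Δx_t−Δx̄)² = 734.8571
r_1(Δx) = -578.4490 / 734.8571 = -0.787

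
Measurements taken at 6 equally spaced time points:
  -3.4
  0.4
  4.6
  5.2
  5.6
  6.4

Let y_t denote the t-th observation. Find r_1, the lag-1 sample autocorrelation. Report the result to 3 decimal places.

0.410

Mean ȳ = (-3.4 + 0.4 + 4.6 + 5.2 + 5.6 + 6.4)/6 = 3.1333
Deviations from mean: -6.5333, -2.7333, 1.4667, 2.0667, 2.4667, 3.2667
Numerator Σ_{t=1}^{5}(y_t−ȳ)(y_{t+1}−ȳ) = 30.0356
Denominator Σ(y_t−ȳ)² = 73.3333
r_1 = 30.0356 / 73.3333 = 0.410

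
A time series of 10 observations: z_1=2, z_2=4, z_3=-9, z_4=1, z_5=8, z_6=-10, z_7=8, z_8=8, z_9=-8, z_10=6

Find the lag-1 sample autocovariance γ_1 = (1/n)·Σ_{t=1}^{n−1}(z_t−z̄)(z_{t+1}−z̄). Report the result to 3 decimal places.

Mean z̄ = (2 + 4 − 9 + 1 + 8 − 10 + 8 + 8 − 8 + 6)/10 = 1.0000
Σ_{t=1}^{9}(z_t−z̄)(z_{t+1}−z̄) = -240.0000
γ_1 = -240.0000 / 10 = -24.000

-24.000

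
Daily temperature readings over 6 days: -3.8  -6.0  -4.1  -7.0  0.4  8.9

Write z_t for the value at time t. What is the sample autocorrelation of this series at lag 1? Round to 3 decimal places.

0.236

Mean z̄ = (-3.8 − 6.0 − 4.1 − 7.0 + 0.4 + 8.9)/6 = -1.9333
Deviations from mean: -1.8667, -4.0667, -2.1667, -5.0667, 2.3333, 10.8333
Σ(z_t−z̄)(z_{t+1}−z̄) = (7.5911) + (8.8111) + (10.9778) + (-11.8222) + (25.2778) = 40.8356
Denominator Σ(z_t−z̄)² = 173.1933
r_1 = 40.8356 / 173.1933 = 0.236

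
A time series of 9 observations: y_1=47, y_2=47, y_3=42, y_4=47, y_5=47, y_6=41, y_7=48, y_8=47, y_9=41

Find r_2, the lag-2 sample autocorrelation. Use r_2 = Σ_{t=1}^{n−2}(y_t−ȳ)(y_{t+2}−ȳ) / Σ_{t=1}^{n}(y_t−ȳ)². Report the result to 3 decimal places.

Mean ȳ = (47 + 47 + 42 + 47 + 47 + 41 + 48 + 47 + 41)/9 = 45.2222
Σ(y_t−ȳ)(y_{t+2}−ȳ) = (-5.7284) + (3.1605) + (-5.7284) + (-7.5062) + (4.9383) + (-7.5062) + (-11.7284) = -30.0988
Denominator Σ(y_t−ȳ)² = 69.5556
r_2 = -30.0988 / 69.5556 = -0.433

-0.433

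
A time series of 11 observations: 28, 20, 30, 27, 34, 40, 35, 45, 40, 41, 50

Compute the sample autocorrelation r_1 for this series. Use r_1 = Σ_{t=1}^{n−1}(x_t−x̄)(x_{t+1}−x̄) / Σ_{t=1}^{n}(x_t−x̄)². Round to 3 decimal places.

Mean x̄ = (28 + 20 + 30 + 27 + 34 + 40 + 35 + 45 + 40 + 41 + 50)/11 = 35.4545
Numerator Σ_{t=1}^{10}(x_t−x̄)(x_{t+1}−x̄) = 394.1570
Denominator Σ(x_t−x̄)² = 772.7273
r_1 = 394.1570 / 772.7273 = 0.510

0.510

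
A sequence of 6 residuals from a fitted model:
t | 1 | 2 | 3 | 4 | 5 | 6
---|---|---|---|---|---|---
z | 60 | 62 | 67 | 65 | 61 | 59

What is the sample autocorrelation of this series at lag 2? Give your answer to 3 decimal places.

-0.568

Mean z̄ = (60 + 62 + 67 + 65 + 61 + 59)/6 = 62.3333
Deviations from mean: -2.3333, -0.3333, 4.6667, 2.6667, -1.3333, -3.3333
Numerator Σ_{t=1}^{4}(z_t−z̄)(z_{t+2}−z̄) = -26.8889
Denominator Σ(z_t−z̄)² = 47.3333
r_2 = -26.8889 / 47.3333 = -0.568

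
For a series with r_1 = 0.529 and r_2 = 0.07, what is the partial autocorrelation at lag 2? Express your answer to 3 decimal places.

-0.291

φ_{22} = (r_2 − r_1²) / (1 − r_1²)
r_1² = (0.529)² = 0.279841
Numerator = 0.07 − 0.2798 = -0.2098; denominator = 1 − 0.2798 = 0.7202
φ_{22} = -0.2098 / 0.7202 = -0.291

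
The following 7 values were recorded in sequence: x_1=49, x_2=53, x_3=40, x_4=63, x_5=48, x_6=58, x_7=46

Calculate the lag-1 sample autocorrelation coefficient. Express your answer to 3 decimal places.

Mean x̄ = (49 + 53 + 40 + 63 + 48 + 58 + 46)/7 = 51.0000
Deviations from mean: -2.0000, 2.0000, -11.0000, 12.0000, -3.0000, 7.0000, -5.0000
Σ(x_t−x̄)(x_{t+1}−x̄) = (-4.0000) + (-22.0000) + (-132.0000) + (-36.0000) + (-21.0000) + (-35.0000) = -250.0000
Denominator Σ(x_t−x̄)² = 356.0000
r_1 = -250.0000 / 356.0000 = -0.702

-0.702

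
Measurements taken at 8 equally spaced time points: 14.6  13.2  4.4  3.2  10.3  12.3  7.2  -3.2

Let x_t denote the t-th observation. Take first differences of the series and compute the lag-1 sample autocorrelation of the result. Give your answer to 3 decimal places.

First differences Δx: -1.4, -8.8, -1.2, 7.1, 2.0, -5.1, -10.4
Mean of differences = -2.5429
Numerator Σ(Δx_t−Δx̄)(Δx_{t+1}−Δx̄) = 49.6767
Denominator Σ(Δx_t−Δx̄)² = 224.1571
r_1(Δx) = 49.6767 / 224.1571 = 0.222

0.222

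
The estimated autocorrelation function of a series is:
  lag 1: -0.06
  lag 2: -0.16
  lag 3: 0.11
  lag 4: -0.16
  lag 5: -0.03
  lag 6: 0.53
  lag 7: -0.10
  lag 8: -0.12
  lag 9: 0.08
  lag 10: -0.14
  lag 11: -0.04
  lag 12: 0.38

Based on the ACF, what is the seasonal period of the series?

The largest autocorrelation is r_6 = 0.53, with a weaker echo at lag 12 (0.38); the remaining lags stay at or below 0.11.
The dominant spike at lag 6 indicates a seasonal period of 6.

6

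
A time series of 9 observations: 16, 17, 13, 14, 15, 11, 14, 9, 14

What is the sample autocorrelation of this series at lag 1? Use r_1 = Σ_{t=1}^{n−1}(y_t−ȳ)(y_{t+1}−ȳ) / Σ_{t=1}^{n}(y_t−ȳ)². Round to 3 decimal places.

-0.037

Mean ȳ = (16 + 17 + 13 + 14 + 15 + 11 + 14 + 9 + 14)/9 = 13.6667
Numerator Σ_{t=1}^{8}(y_t−ȳ)(y_{t+1}−ȳ) = -1.7778
Denominator Σ(y_t−ȳ)² = 48.0000
r_1 = -1.7778 / 48.0000 = -0.037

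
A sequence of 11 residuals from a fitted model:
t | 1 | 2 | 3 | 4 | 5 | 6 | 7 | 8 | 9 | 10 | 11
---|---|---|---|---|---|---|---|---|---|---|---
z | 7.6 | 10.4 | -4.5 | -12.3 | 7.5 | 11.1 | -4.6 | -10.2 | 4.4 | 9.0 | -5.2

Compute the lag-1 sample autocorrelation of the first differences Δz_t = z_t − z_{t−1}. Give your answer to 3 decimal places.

First differences Δz: 2.8, -14.9, -7.8, 19.8, 3.6, -15.7, -5.6, 14.6, 4.6, -14.2
Mean of differences = -1.2800
Numerator Σ(Δz_t−Δz̄)(Δz_{t+1}−Δz̄) = -60.6104
Denominator Σ(Δz_t−Δz̄)² = 1393.1160
r_1(Δz) = -60.6104 / 1393.1160 = -0.044

-0.044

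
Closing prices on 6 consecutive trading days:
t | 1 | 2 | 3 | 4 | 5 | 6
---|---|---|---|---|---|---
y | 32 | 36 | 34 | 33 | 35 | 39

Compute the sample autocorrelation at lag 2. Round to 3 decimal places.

Mean ȳ = (32 + 36 + 34 + 33 + 35 + 39)/6 = 34.8333
Numerator Σ_{t=1}^{4}(y_t−ȳ)(y_{t+2}−ȳ) = -7.5556
Denominator Σ(y_t−ȳ)² = 30.8333
r_2 = -7.5556 / 30.8333 = -0.245

-0.245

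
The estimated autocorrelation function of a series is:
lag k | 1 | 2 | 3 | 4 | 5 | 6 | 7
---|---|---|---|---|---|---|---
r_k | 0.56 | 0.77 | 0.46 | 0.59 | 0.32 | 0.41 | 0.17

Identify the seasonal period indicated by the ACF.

2

The largest autocorrelation is r_2 = 0.77, with a weaker echo at lag 4 (0.59); the remaining lags stay at or below 0.56.
The dominant spike at lag 2 indicates a seasonal period of 2.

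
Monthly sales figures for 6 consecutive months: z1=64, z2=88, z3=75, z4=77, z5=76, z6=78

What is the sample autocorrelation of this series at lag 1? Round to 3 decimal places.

Mean z̄ = (64 + 88 + 75 + 77 + 76 + 78)/6 = 76.3333
Deviations from mean: -12.3333, 11.6667, -1.3333, 0.6667, -0.3333, 1.6667
Σ(z_t−z̄)(z_{t+1}−z̄) = (-143.8889) + (-15.5556) + (-0.8889) + (-0.2222) + (-0.5556) = -161.1111
Denominator Σ(z_t−z̄)² = 293.3333
r_1 = -161.1111 / 293.3333 = -0.549

-0.549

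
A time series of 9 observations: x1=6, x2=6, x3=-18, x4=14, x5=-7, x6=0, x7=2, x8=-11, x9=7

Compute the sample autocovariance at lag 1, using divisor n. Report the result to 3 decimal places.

Mean x̄ = (6 + 6 − 18 + 14 − 7 + 0 + 2 − 11 + 7)/9 = -0.1111
Σ_{t=1}^{8}(x_t−x̄)(x_{t+1}−x̄) = -522.5679
γ_1 = -522.5679 / 9 = -58.063

-58.063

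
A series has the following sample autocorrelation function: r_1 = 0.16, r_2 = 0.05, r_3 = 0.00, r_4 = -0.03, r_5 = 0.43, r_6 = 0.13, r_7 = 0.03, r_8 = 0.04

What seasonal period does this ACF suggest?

The largest autocorrelation is r_5 = 0.43; the remaining lags stay at or below 0.16.
The dominant spike at lag 5 indicates a seasonal period of 5.

5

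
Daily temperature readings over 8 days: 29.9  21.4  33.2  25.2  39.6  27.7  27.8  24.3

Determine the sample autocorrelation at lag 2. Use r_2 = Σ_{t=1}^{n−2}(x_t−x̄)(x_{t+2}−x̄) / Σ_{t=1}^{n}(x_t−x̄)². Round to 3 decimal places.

Mean x̄ = (29.9 + 21.4 + 33.2 + 25.2 + 39.6 + 27.7 + 27.8 + 24.3)/8 = 28.6375
Deviations from mean: 1.2625, -7.2375, 4.5625, -3.4375, 10.9625, -0.9375, -0.8375, -4.3375
Numerator Σ_{t=1}^{6}(x_t−x̄)(x_{t+2}−x̄) = 78.7634
Denominator Σ(x_t−x̄)² = 227.1788
r_2 = 78.7634 / 227.1788 = 0.347

0.347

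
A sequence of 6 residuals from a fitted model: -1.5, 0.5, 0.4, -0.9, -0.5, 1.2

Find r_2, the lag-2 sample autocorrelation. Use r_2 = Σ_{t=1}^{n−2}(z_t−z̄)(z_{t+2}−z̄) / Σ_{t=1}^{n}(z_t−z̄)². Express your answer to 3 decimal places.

-0.481

Mean z̄ = (-1.5 + 0.5 + 0.4 − 0.9 − 0.5 + 1.2)/6 = -0.1333
Deviations from mean: -1.3667, 0.6333, 0.5333, -0.7667, -0.3667, 1.3333
Numerator Σ_{t=1}^{4}(z_t−z̄)(z_{t+2}−z̄) = -2.4322
Denominator Σ(z_t−z̄)² = 5.0533
r_2 = -2.4322 / 5.0533 = -0.481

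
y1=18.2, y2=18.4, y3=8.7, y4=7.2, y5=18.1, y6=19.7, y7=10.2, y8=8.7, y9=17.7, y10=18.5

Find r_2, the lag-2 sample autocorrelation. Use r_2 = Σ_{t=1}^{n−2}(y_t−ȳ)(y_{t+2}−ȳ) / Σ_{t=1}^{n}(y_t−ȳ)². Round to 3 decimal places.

-0.815

Mean ȳ = (18.2 + 18.4 + 8.7 + 7.2 + 18.1 + 19.7 + 10.2 + 8.7 + 17.7 + 18.5)/10 = 14.5400
Numerator Σ_{t=1}^{8}(y_t−ȳ)(y_{t+2}−ȳ) = -190.7972
Denominator Σ(y_t−ȳ)² = 234.1840
r_2 = -190.7972 / 234.1840 = -0.815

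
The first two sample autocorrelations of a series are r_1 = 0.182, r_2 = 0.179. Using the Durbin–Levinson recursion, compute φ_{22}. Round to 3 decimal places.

0.151

φ_{22} = (r_2 − r_1²) / (1 − r_1²)
r_1² = (0.182)² = 0.033124
Numerator = 0.179 − 0.0331 = 0.1459; denominator = 1 − 0.0331 = 0.9669
φ_{22} = 0.1459 / 0.9669 = 0.151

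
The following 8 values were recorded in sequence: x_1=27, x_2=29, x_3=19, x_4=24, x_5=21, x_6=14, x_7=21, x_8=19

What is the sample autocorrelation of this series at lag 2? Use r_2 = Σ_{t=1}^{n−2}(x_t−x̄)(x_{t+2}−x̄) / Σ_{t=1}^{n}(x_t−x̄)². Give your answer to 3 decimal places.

0.052

Mean x̄ = (27 + 29 + 19 + 24 + 21 + 14 + 21 + 19)/8 = 21.7500
Deviations from mean: 5.2500, 7.2500, -2.7500, 2.2500, -0.7500, -7.7500, -0.7500, -2.7500
Σ(x_t−x̄)(x_{t+2}−x̄) = (-14.4375) + (16.3125) + (2.0625) + (-17.4375) + (0.5625) + (21.3125) = 8.3750
Denominator Σ(x_t−x̄)² = 161.5000
r_2 = 8.3750 / 161.5000 = 0.052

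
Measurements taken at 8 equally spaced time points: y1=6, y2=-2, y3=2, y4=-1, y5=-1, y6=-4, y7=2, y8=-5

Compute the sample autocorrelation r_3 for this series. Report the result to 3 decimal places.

Mean ȳ = (6 − 2 + 2 − 1 − 1 − 4 + 2 − 5)/8 = -0.3750
Deviations from mean: 6.3750, -1.6250, 2.3750, -0.6250, -0.6250, -3.6250, 2.3750, -4.6250
Σ(y_t−ȳ)(y_{t+3}−ȳ) = (-3.9844) + (1.0156) + (-8.6094) + (-1.4844) + (2.8906) = -10.1719
Denominator Σ(y_t−ȳ)² = 89.8750
r_3 = -10.1719 / 89.8750 = -0.113

-0.113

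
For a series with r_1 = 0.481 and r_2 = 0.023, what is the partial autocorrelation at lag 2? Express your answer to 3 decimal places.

φ_{22} = (r_2 − r_1²) / (1 − r_1²)
r_1² = (0.481)² = 0.231361
Numerator = 0.023 − 0.2314 = -0.2084; denominator = 1 − 0.2314 = 0.7686
φ_{22} = -0.2084 / 0.7686 = -0.271

-0.271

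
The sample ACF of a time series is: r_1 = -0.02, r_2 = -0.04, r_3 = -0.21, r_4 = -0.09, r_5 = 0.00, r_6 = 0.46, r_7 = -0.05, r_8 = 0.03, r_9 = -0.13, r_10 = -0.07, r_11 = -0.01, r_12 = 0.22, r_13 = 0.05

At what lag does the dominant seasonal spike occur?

6

The largest autocorrelation is r_6 = 0.46, with a weaker echo at lag 12 (0.22); the remaining lags stay at or below 0.05.
The dominant spike at lag 6 indicates a seasonal period of 6.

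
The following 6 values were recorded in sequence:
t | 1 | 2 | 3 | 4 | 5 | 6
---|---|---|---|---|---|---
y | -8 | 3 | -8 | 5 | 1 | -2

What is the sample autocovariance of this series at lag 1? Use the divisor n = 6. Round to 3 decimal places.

Mean ȳ = (-8 + 3 − 8 + 5 + 1 − 2)/6 = -1.5000
Σ_{t=1}^{5}(y_t−ȳ)(y_{t+1}−ȳ) = -85.7500
γ_1 = -85.7500 / 6 = -14.292

-14.292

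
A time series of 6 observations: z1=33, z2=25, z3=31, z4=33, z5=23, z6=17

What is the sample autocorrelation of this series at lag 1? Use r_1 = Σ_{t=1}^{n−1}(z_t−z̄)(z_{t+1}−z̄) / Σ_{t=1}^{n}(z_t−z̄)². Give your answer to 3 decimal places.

Mean z̄ = (33 + 25 + 31 + 33 + 23 + 17)/6 = 27.0000
Deviations from mean: 6.0000, -2.0000, 4.0000, 6.0000, -4.0000, -10.0000
Numerator Σ_{t=1}^{5}(z_t−z̄)(z_{t+1}−z̄) = 20.0000
Denominator Σ(z_t−z̄)² = 208.0000
r_1 = 20.0000 / 208.0000 = 0.096

0.096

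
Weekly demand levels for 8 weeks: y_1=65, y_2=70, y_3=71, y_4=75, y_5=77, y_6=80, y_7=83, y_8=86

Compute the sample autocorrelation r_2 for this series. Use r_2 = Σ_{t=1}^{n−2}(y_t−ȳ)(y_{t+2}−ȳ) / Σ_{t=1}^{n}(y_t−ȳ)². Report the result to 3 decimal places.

Mean ȳ = (65 + 70 + 71 + 75 + 77 + 80 + 83 + 86)/8 = 75.8750
Deviations from mean: -10.8750, -5.8750, -4.8750, -0.8750, 1.1250, 4.1250, 7.1250, 10.1250
Numerator Σ_{t=1}^{6}(y_t−ȳ)(y_{t+2}−ȳ) = 98.8438
Denominator Σ(y_t−ȳ)² = 348.8750
r_2 = 98.8438 / 348.8750 = 0.283

0.283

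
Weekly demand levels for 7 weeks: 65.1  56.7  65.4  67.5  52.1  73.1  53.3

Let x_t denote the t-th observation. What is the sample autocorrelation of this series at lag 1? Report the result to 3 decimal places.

-0.734

Mean x̄ = (65.1 + 56.7 + 65.4 + 67.5 + 52.1 + 73.1 + 53.3)/7 = 61.8857
Numerator Σ_{t=1}^{6}(x_t−x̄)(x_{t+1}−x̄) = -276.1245
Denominator Σ(x_t−x̄)² = 376.3286
r_1 = -276.1245 / 376.3286 = -0.734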